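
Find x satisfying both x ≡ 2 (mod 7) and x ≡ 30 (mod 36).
30

Using Chinese Remainder Theorem:
M = 7 × 36 = 252
M1 = 36, M2 = 7
y1 = 36^(-1) mod 7 = 1
y2 = 7^(-1) mod 36 = 31
x = (2×36×1 + 30×7×31) mod 252 = 30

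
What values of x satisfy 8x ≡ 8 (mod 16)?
x ≡ 1 (mod 2)

gcd(8, 16) = 8, which divides 8, so solutions exist.
Divide through by 8: x ≡ 1 (mod 2).
The coefficient of x is now 1, so x ≡ 1 (mod 2).
Check: 8 × 1 = 8 ≡ 8 (mod 16).
x ≡ 1 (mod 2), giving 8 solutions mod 16.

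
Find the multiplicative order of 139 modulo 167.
166

167 is prime, so ord(139) divides φ(167) = 166.
Divisors of 166: 1, 2, 83, 166.
Repeated squaring: 139^1 ≡ 139, 139^2 ≡ 116, 139^4 ≡ 96, 139^8 ≡ 31, 139^16 ≡ 126, 139^32 ≡ 11, 139^64 ≡ 121, 139^128 ≡ 112 (mod 167).
Test 139^d mod 167 for each divisor d in increasing order:
139^1 ≡ 139
139^2 ≡ 116
139^83 = 139^64·139^16·139^2·139^1 ≡ 166
139^166 = 139^128·139^32·139^4·139^2 ≡ 1  ← first divisor giving 1
The order is 166.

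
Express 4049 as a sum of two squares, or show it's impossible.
32² + 55² (a=32, b=55)

Factorization: 4049 = 4049
By Fermat: n is sum of two squares iff every prime p ≡ 3 (mod 4) appears to even power.
All primes ≡ 3 (mod 4) appear to even power.
Search a = 0, 1, 2, … for 4049 - a² a perfect square: first hit at a = 32: 4049 - 1024 = 3025 = 55².
4049 = 32² + 55² = 1024 + 3025 ✓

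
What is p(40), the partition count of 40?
37338

p(n) counts ways to write n as a sum of positive integers (order ignored).
Euler's pentagonal recurrence: p(k) = p(k-1) + p(k-2) - p(k-5) - p(k-7) + p(k-12) + p(k-15) - ... (offsets j(3j∓1)/2, signs ++--, p(0)=1, p(<0)=0).
DP table for k = 0..39: p(0)=1, p(1)=1, p(2)=2, p(3)=3, p(4)=5, p(5)=7, p(6)=11, p(7)=15, p(8)=22, p(9)=30, p(10)=42, p(11)=56, p(12)=77, p(13)=101, p(14)=135, p(15)=176, p(16)=231, p(17)=297, p(18)=385, p(19)=490, p(20)=627, p(21)=792, p(22)=1002, p(23)=1255, p(24)=1575, p(25)=1958, p(26)=2436, p(27)=3010, p(28)=3718, p(29)=4565, p(30)=5604, p(31)=6842, p(32)=8349, p(33)=10143, p(34)=12310, p(35)=14883, p(36)=17977, p(37)=21637, p(38)=26015, p(39)=31185.
Final step: p(40) = p(39) + p(38) - p(35) - p(33) + p(28) + p(25) - p(18) - p(14) + p(5) + p(0)
= 31185 + 26015 - 14883 - 10143 + 3718 + 1958 - 385 - 135 + 7 + 1
= 37338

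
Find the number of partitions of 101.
214481126

p(n) counts ways to write n as a sum of positive integers (order ignored).
Euler's pentagonal recurrence: p(k) = p(k-1) + p(k-2) - p(k-5) - p(k-7) + p(k-12) + p(k-15) - ... (offsets j(3j∓1)/2, signs ++--, p(0)=1, p(<0)=0).
DP table for k = 0..100: p(0)=1, p(1)=1, p(2)=2, p(3)=3, p(4)=5, p(5)=7, p(6)=11, p(7)=15, p(8)=22, p(9)=30, p(10)=42, p(11)=56, p(12)=77, p(13)=101, p(14)=135, p(15)=176, p(16)=231, p(17)=297, p(18)=385, p(19)=490, p(20)=627, p(21)=792, p(22)=1002, p(23)=1255, p(24)=1575, p(25)=1958, p(26)=2436, p(27)=3010, p(28)=3718, p(29)=4565, p(30)=5604, p(31)=6842, p(32)=8349, p(33)=10143, p(34)=12310, p(35)=14883, p(36)=17977, p(37)=21637, p(38)=26015, p(39)=31185, p(40)=37338, p(41)=44583, p(42)=53174, p(43)=63261, p(44)=75175, p(45)=89134, p(46)=105558, p(47)=124754, p(48)=147273, p(49)=173525, p(50)=204226, p(51)=239943, p(52)=281589, p(53)=329931, p(54)=386155, p(55)=451276, p(56)=526823, p(57)=614154, p(58)=715220, p(59)=831820, p(60)=966467, p(61)=1121505, p(62)=1300156, p(63)=1505499, p(64)=1741630, p(65)=2012558, p(66)=2323520, p(67)=2679689, p(68)=3087735, p(69)=3554345, p(70)=4087968, p(71)=4697205, p(72)=5392783, p(73)=6185689, p(74)=7089500, p(75)=8118264, p(76)=9289091, p(77)=10619863, p(78)=12132164, p(79)=13848650, p(80)=15796476, p(81)=18004327, p(82)=20506255, p(83)=23338469, p(84)=26543660, p(85)=30167357, p(86)=34262962, p(87)=38887673, p(88)=44108109, p(89)=49995925, p(90)=56634173, p(91)=64112359, p(92)=72533807, p(93)=82010177, p(94)=92669720, p(95)=104651419, p(96)=118114304, p(97)=133230930, p(98)=150198136, p(99)=169229875, p(100)=190569292.
Final step: p(101) = p(100) + p(99) - p(96) - p(94) + p(89) + p(86) - p(79) - p(75) + p(66) + p(61) - p(50) - p(44) + p(31) + p(24) - p(9) - p(1)
= 190569292 + 169229875 - 118114304 - 92669720 + 49995925 + 34262962 - 13848650 - 8118264 + 2323520 + 1121505 - 204226 - 75175 + 6842 + 1575 - 30 - 1
= 214481126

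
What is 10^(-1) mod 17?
12

gcd(10, 17) = 1, so the inverse exists.
Extended Euclidean algorithm on (17, 10):
17 = 1 × 10 + 7  ⟹  7 = (1)·17 + (-1)·10
10 = 1 × 7 + 3  ⟹  3 = (-1)·17 + (2)·10
7 = 2 × 3 + 1  ⟹  1 = (3)·17 + (-5)·10
So (-5)·10 ≡ 1 (mod 17), i.e. 10^(-1) ≡ -5 ≡ 12 (mod 17).
Check: 10 × 12 = 120 ≡ 1 (mod 17)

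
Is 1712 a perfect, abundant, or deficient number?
deficient

Proper divisors of 1712: sum = 1 + 2 + 4 + 8 + 16 + 107 + 214 + 428 + 856 = 1636
Since 1636 < 1712, 1712 is deficient.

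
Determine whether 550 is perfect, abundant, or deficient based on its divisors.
abundant

Proper divisors of 550: sum = 1 + 2 + 5 + 10 + 11 + 22 + 25 + 50 + 55 + 110 + 275 = 566
Since 566 > 550, 550 is abundant.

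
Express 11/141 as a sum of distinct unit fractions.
1/13 + 1/917 + 1/1680861

Greedy algorithm:
11/141: ceiling(141/11) = 13, use 1/13
2/1833: ceiling(1833/2) = 917, use 1/917
1/1680861: ceiling(1680861/1) = 1680861, use 1/1680861
Result: 11/141 = 1/13 + 1/917 + 1/1680861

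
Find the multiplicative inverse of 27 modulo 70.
13

gcd(27, 70) = 1, so the inverse exists.
Extended Euclidean algorithm on (70, 27):
70 = 2 × 27 + 16  ⟹  16 = (1)·70 + (-2)·27
27 = 1 × 16 + 11  ⟹  11 = (-1)·70 + (3)·27
16 = 1 × 11 + 5  ⟹  5 = (2)·70 + (-5)·27
11 = 2 × 5 + 1  ⟹  1 = (-5)·70 + (13)·27
So (13)·27 ≡ 1 (mod 70), i.e. 27^(-1) ≡ 13 (mod 70).
Check: 27 × 13 = 351 ≡ 1 (mod 70)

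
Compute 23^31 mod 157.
29

Repeated squaring. Binary of 31 = 11111.
23^1 ≡ 23 (mod 157); 23^2 ≡ 58 (mod 157); 23^4 ≡ 67 (mod 157); 23^8 ≡ 93 (mod 157); 23^16 ≡ 14 (mod 157)
23^31 = 23^1 × 23^2 × 23^4 × 23^8 × 23^16 ≡ 29 (mod 157)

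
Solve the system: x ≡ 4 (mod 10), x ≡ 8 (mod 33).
74

Using Chinese Remainder Theorem:
M = 10 × 33 = 330
M1 = 33, M2 = 10
y1 = 33^(-1) mod 10 = 7
y2 = 10^(-1) mod 33 = 10
x = (4×33×7 + 8×10×10) mod 330 = 74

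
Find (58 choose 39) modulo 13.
4

Using Lucas' theorem:
Write n=58 and k=39 in base 13:
n in base 13: [4, 6]
k in base 13: [3, 0]
C(58,39) mod 13 = ∏ C(n_i, k_i) mod 13
Digit binomials (mod 13): C(4,3) = 4; C(6,0) = 1
Product: 4 × 1 = 4 ≡ 4 (mod 13)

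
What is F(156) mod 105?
102

Matrix identity: Q^n = [[F_(n+1), F_n], [F_n, F_(n-1)]] with Q = [[1,1],[1,0]].
n = 156 = 10011100₂. Square-and-multiply, entries mod 105:
Q^1 = [[1,1],[1,0]]
Q^2 = (Q^1)² = [[2,1],[1,1]]
Q^4 = (Q^2)² = [[5,3],[3,2]]
Q^9 = (Q^4)²·Q = [[55,34],[34,21]]
Q^19 = (Q^9)²·Q = [[45,86],[86,64]]
Q^39 = (Q^19)²·Q = [[0,76],[76,29]]
Q^78 = (Q^39)² = [[1,104],[104,2]]
Q^156 = (Q^78)² = [[2,102],[102,5]]
F_156 mod 105 = Q^156[0][1] = 102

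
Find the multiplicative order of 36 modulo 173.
43

173 is prime, so ord(36) divides φ(173) = 172.
Divisors of 172: 1, 2, 4, 43, 86, 172.
Repeated squaring: 36^1 ≡ 36, 36^2 ≡ 85, 36^4 ≡ 132, 36^8 ≡ 124, 36^16 ≡ 152, 36^32 ≡ 95, 36^64 ≡ 29, 36^128 ≡ 149 (mod 173).
Test 36^d mod 173 for each divisor d in increasing order:
36^1 ≡ 36
36^2 ≡ 85
36^4 ≡ 132
36^43 = 36^32·36^8·36^2·36^1 ≡ 1  ← first divisor giving 1
The order is 43.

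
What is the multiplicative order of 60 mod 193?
64

193 is prime, so ord(60) divides φ(193) = 192.
Divisors of 192: 1, 2, 3, 4, 6, 8, 12, 16, 24, 32, 48, 64, 96, 192.
Repeated squaring: 60^1 ≡ 60, 60^2 ≡ 126, 60^4 ≡ 50, 60^8 ≡ 184, 60^16 ≡ 81, 60^32 ≡ 192, 60^64 ≡ 1, 60^128 ≡ 1 (mod 193).
Test 60^d mod 193 for each divisor d in increasing order:
60^1 ≡ 60
60^2 ≡ 126
60^3 = 60^2·60^1 ≡ 33
60^4 ≡ 50
60^6 = 60^4·60^2 ≡ 124
60^8 ≡ 184
60^12 = 60^8·60^4 ≡ 129
60^16 ≡ 81
60^24 = 60^16·60^8 ≡ 43
60^32 ≡ 192
60^48 = 60^32·60^16 ≡ 112
60^64 ≡ 1  ← first divisor giving 1
The order is 64.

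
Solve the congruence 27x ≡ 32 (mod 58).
x ≡ 42 (mod 58)

gcd(27, 58) = 1, which divides 32, so solutions exist.
Find 27^(-1) mod 58 by the extended Euclidean algorithm:
58 = 2 × 27 + 4  ⟹  4 = (1)·58 + (-2)·27
27 = 6 × 4 + 3  ⟹  3 = (-6)·58 + (13)·27
4 = 1 × 3 + 1  ⟹  1 = (7)·58 + (-15)·27
So (-15)·27 ≡ 1 (mod 58), i.e. 27^(-1) ≡ -15 ≡ 43 (mod 58).
x ≡ 43 × 32 = 1376 ≡ 42 (mod 58).
Check: 27 × 42 = 1134 ≡ 32 (mod 58).
Unique solution: x ≡ 42 (mod 58)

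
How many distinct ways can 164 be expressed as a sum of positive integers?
156919475295

p(n) counts ways to write n as a sum of positive integers (order ignored).
Euler's pentagonal recurrence: p(k) = p(k-1) + p(k-2) - p(k-5) - p(k-7) + p(k-12) + p(k-15) - ... (offsets j(3j∓1)/2, signs ++--, p(0)=1, p(<0)=0).
DP table for k = 0..163: p(0)=1, p(1)=1, p(2)=2, p(3)=3, p(4)=5, p(5)=7, p(6)=11, p(7)=15, p(8)=22, p(9)=30, p(10)=42, p(11)=56, p(12)=77, p(13)=101, p(14)=135, p(15)=176, p(16)=231, p(17)=297, p(18)=385, p(19)=490, p(20)=627, p(21)=792, p(22)=1002, p(23)=1255, p(24)=1575, p(25)=1958, p(26)=2436, p(27)=3010, p(28)=3718, p(29)=4565, p(30)=5604, p(31)=6842, p(32)=8349, p(33)=10143, p(34)=12310, p(35)=14883, p(36)=17977, p(37)=21637, p(38)=26015, p(39)=31185, p(40)=37338, p(41)=44583, p(42)=53174, p(43)=63261, p(44)=75175, p(45)=89134, p(46)=105558, p(47)=124754, p(48)=147273, p(49)=173525, p(50)=204226, p(51)=239943, p(52)=281589, p(53)=329931, p(54)=386155, p(55)=451276, p(56)=526823, p(57)=614154, p(58)=715220, p(59)=831820, p(60)=966467, p(61)=1121505, p(62)=1300156, p(63)=1505499, p(64)=1741630, p(65)=2012558, p(66)=2323520, p(67)=2679689, p(68)=3087735, p(69)=3554345, p(70)=4087968, p(71)=4697205, p(72)=5392783, p(73)=6185689, p(74)=7089500, p(75)=8118264, p(76)=9289091, p(77)=10619863, p(78)=12132164, p(79)=13848650, p(80)=15796476, p(81)=18004327, p(82)=20506255, p(83)=23338469, p(84)=26543660, p(85)=30167357, p(86)=34262962, p(87)=38887673, p(88)=44108109, p(89)=49995925, p(90)=56634173, p(91)=64112359, p(92)=72533807, p(93)=82010177, p(94)=92669720, p(95)=104651419, p(96)=118114304, p(97)=133230930, p(98)=150198136, p(99)=169229875, p(100)=190569292, p(101)=214481126, p(102)=241265379, p(103)=271248950, p(104)=304801365, p(105)=342325709, p(106)=384276336, p(107)=431149389, p(108)=483502844, p(109)=541946240, p(110)=607163746, p(111)=679903203, p(112)=761002156, p(113)=851376628, p(114)=952050665, p(115)=1064144451, p(116)=1188908248, p(117)=1327710076, p(118)=1482074143, p(119)=1653668665, p(120)=1844349560, p(121)=2056148051, p(122)=2291320912, p(123)=2552338241, p(124)=2841940500, p(125)=3163127352, p(126)=3519222692, p(127)=3913864295, p(128)=4351078600, p(129)=4835271870, p(130)=5371315400, p(131)=5964539504, p(132)=6620830889, p(133)=7346629512, p(134)=8149040695, p(135)=9035836076, p(136)=10015581680, p(137)=11097645016, p(138)=12292341831, p(139)=13610949895, p(140)=15065878135, p(141)=16670689208, p(142)=18440293320, p(143)=20390982757, p(144)=22540654445, p(145)=24908858009, p(146)=27517052599, p(147)=30388671978, p(148)=33549419497, p(149)=37027355200, p(150)=40853235313, p(151)=45060624582, p(152)=49686288421, p(153)=54770336324, p(154)=60356673280, p(155)=66493182097, p(156)=73232243759, p(157)=80630964769, p(158)=88751778802, p(159)=97662728555, p(160)=107438159466, p(161)=118159068427, p(162)=129913904637, p(163)=142798995930.
Final step: p(164) = p(163) + p(162) - p(159) - p(157) + p(152) + p(149) - p(142) - p(138) + p(129) + p(124) - p(113) - p(107) + p(94) + p(87) - p(72) - p(64) + p(47) + p(38) - p(19) - p(9)
= 142798995930 + 129913904637 - 97662728555 - 80630964769 + 49686288421 + 37027355200 - 18440293320 - 12292341831 + 4835271870 + 2841940500 - 851376628 - 431149389 + 92669720 + 38887673 - 5392783 - 1741630 + 124754 + 26015 - 490 - 30
= 156919475295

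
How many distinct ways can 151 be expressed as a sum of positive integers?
45060624582

p(n) counts ways to write n as a sum of positive integers (order ignored).
Euler's pentagonal recurrence: p(k) = p(k-1) + p(k-2) - p(k-5) - p(k-7) + p(k-12) + p(k-15) - ... (offsets j(3j∓1)/2, signs ++--, p(0)=1, p(<0)=0).
DP table for k = 0..150: p(0)=1, p(1)=1, p(2)=2, p(3)=3, p(4)=5, p(5)=7, p(6)=11, p(7)=15, p(8)=22, p(9)=30, p(10)=42, p(11)=56, p(12)=77, p(13)=101, p(14)=135, p(15)=176, p(16)=231, p(17)=297, p(18)=385, p(19)=490, p(20)=627, p(21)=792, p(22)=1002, p(23)=1255, p(24)=1575, p(25)=1958, p(26)=2436, p(27)=3010, p(28)=3718, p(29)=4565, p(30)=5604, p(31)=6842, p(32)=8349, p(33)=10143, p(34)=12310, p(35)=14883, p(36)=17977, p(37)=21637, p(38)=26015, p(39)=31185, p(40)=37338, p(41)=44583, p(42)=53174, p(43)=63261, p(44)=75175, p(45)=89134, p(46)=105558, p(47)=124754, p(48)=147273, p(49)=173525, p(50)=204226, p(51)=239943, p(52)=281589, p(53)=329931, p(54)=386155, p(55)=451276, p(56)=526823, p(57)=614154, p(58)=715220, p(59)=831820, p(60)=966467, p(61)=1121505, p(62)=1300156, p(63)=1505499, p(64)=1741630, p(65)=2012558, p(66)=2323520, p(67)=2679689, p(68)=3087735, p(69)=3554345, p(70)=4087968, p(71)=4697205, p(72)=5392783, p(73)=6185689, p(74)=7089500, p(75)=8118264, p(76)=9289091, p(77)=10619863, p(78)=12132164, p(79)=13848650, p(80)=15796476, p(81)=18004327, p(82)=20506255, p(83)=23338469, p(84)=26543660, p(85)=30167357, p(86)=34262962, p(87)=38887673, p(88)=44108109, p(89)=49995925, p(90)=56634173, p(91)=64112359, p(92)=72533807, p(93)=82010177, p(94)=92669720, p(95)=104651419, p(96)=118114304, p(97)=133230930, p(98)=150198136, p(99)=169229875, p(100)=190569292, p(101)=214481126, p(102)=241265379, p(103)=271248950, p(104)=304801365, p(105)=342325709, p(106)=384276336, p(107)=431149389, p(108)=483502844, p(109)=541946240, p(110)=607163746, p(111)=679903203, p(112)=761002156, p(113)=851376628, p(114)=952050665, p(115)=1064144451, p(116)=1188908248, p(117)=1327710076, p(118)=1482074143, p(119)=1653668665, p(120)=1844349560, p(121)=2056148051, p(122)=2291320912, p(123)=2552338241, p(124)=2841940500, p(125)=3163127352, p(126)=3519222692, p(127)=3913864295, p(128)=4351078600, p(129)=4835271870, p(130)=5371315400, p(131)=5964539504, p(132)=6620830889, p(133)=7346629512, p(134)=8149040695, p(135)=9035836076, p(136)=10015581680, p(137)=11097645016, p(138)=12292341831, p(139)=13610949895, p(140)=15065878135, p(141)=16670689208, p(142)=18440293320, p(143)=20390982757, p(144)=22540654445, p(145)=24908858009, p(146)=27517052599, p(147)=30388671978, p(148)=33549419497, p(149)=37027355200, p(150)=40853235313.
Final step: p(151) = p(150) + p(149) - p(146) - p(144) + p(139) + p(136) - p(129) - p(125) + p(116) + p(111) - p(100) - p(94) + p(81) + p(74) - p(59) - p(51) + p(34) + p(25) - p(6)
= 40853235313 + 37027355200 - 27517052599 - 22540654445 + 13610949895 + 10015581680 - 4835271870 - 3163127352 + 1188908248 + 679903203 - 190569292 - 92669720 + 18004327 + 7089500 - 831820 - 239943 + 12310 + 1958 - 11
= 45060624582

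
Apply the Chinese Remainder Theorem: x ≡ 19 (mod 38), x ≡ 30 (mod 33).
855

Using Chinese Remainder Theorem:
M = 38 × 33 = 1254
M1 = 33, M2 = 38
y1 = 33^(-1) mod 38 = 15
y2 = 38^(-1) mod 33 = 20
x = (19×33×15 + 30×38×20) mod 1254 = 855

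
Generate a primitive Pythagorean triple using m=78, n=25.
(5459, 3900, 6709)

Euclid's formula: a = m² - n², b = 2mn, c = m² + n²
m = 78, n = 25
a = 78² - 25² = 6084 - 625 = 5459
b = 2 × 78 × 25 = 3900
c = 78² + 25² = 6084 + 625 = 6709
Verification: 5459² + 3900² = 29800681 + 15210000 = 45010681 = 6709² ✓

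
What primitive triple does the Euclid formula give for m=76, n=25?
(5151, 3800, 6401)

Euclid's formula: a = m² - n², b = 2mn, c = m² + n²
m = 76, n = 25
a = 76² - 25² = 5776 - 625 = 5151
b = 2 × 76 × 25 = 3800
c = 76² + 25² = 5776 + 625 = 6401
Verification: 5151² + 3800² = 26532801 + 14440000 = 40972801 = 6401² ✓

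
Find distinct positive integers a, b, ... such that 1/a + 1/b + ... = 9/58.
1/7 + 1/82 + 1/8323

Greedy algorithm:
9/58: ceiling(58/9) = 7, use 1/7
5/406: ceiling(406/5) = 82, use 1/82
1/8323: ceiling(8323/1) = 8323, use 1/8323
Result: 9/58 = 1/7 + 1/82 + 1/8323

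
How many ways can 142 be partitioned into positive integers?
18440293320

p(n) counts ways to write n as a sum of positive integers (order ignored).
Euler's pentagonal recurrence: p(k) = p(k-1) + p(k-2) - p(k-5) - p(k-7) + p(k-12) + p(k-15) - ... (offsets j(3j∓1)/2, signs ++--, p(0)=1, p(<0)=0).
DP table for k = 0..141: p(0)=1, p(1)=1, p(2)=2, p(3)=3, p(4)=5, p(5)=7, p(6)=11, p(7)=15, p(8)=22, p(9)=30, p(10)=42, p(11)=56, p(12)=77, p(13)=101, p(14)=135, p(15)=176, p(16)=231, p(17)=297, p(18)=385, p(19)=490, p(20)=627, p(21)=792, p(22)=1002, p(23)=1255, p(24)=1575, p(25)=1958, p(26)=2436, p(27)=3010, p(28)=3718, p(29)=4565, p(30)=5604, p(31)=6842, p(32)=8349, p(33)=10143, p(34)=12310, p(35)=14883, p(36)=17977, p(37)=21637, p(38)=26015, p(39)=31185, p(40)=37338, p(41)=44583, p(42)=53174, p(43)=63261, p(44)=75175, p(45)=89134, p(46)=105558, p(47)=124754, p(48)=147273, p(49)=173525, p(50)=204226, p(51)=239943, p(52)=281589, p(53)=329931, p(54)=386155, p(55)=451276, p(56)=526823, p(57)=614154, p(58)=715220, p(59)=831820, p(60)=966467, p(61)=1121505, p(62)=1300156, p(63)=1505499, p(64)=1741630, p(65)=2012558, p(66)=2323520, p(67)=2679689, p(68)=3087735, p(69)=3554345, p(70)=4087968, p(71)=4697205, p(72)=5392783, p(73)=6185689, p(74)=7089500, p(75)=8118264, p(76)=9289091, p(77)=10619863, p(78)=12132164, p(79)=13848650, p(80)=15796476, p(81)=18004327, p(82)=20506255, p(83)=23338469, p(84)=26543660, p(85)=30167357, p(86)=34262962, p(87)=38887673, p(88)=44108109, p(89)=49995925, p(90)=56634173, p(91)=64112359, p(92)=72533807, p(93)=82010177, p(94)=92669720, p(95)=104651419, p(96)=118114304, p(97)=133230930, p(98)=150198136, p(99)=169229875, p(100)=190569292, p(101)=214481126, p(102)=241265379, p(103)=271248950, p(104)=304801365, p(105)=342325709, p(106)=384276336, p(107)=431149389, p(108)=483502844, p(109)=541946240, p(110)=607163746, p(111)=679903203, p(112)=761002156, p(113)=851376628, p(114)=952050665, p(115)=1064144451, p(116)=1188908248, p(117)=1327710076, p(118)=1482074143, p(119)=1653668665, p(120)=1844349560, p(121)=2056148051, p(122)=2291320912, p(123)=2552338241, p(124)=2841940500, p(125)=3163127352, p(126)=3519222692, p(127)=3913864295, p(128)=4351078600, p(129)=4835271870, p(130)=5371315400, p(131)=5964539504, p(132)=6620830889, p(133)=7346629512, p(134)=8149040695, p(135)=9035836076, p(136)=10015581680, p(137)=11097645016, p(138)=12292341831, p(139)=13610949895, p(140)=15065878135, p(141)=16670689208.
Final step: p(142) = p(141) + p(140) - p(137) - p(135) + p(130) + p(127) - p(120) - p(116) + p(107) + p(102) - p(91) - p(85) + p(72) + p(65) - p(50) - p(42) + p(25) + p(16)
= 16670689208 + 15065878135 - 11097645016 - 9035836076 + 5371315400 + 3913864295 - 1844349560 - 1188908248 + 431149389 + 241265379 - 64112359 - 30167357 + 5392783 + 2012558 - 204226 - 53174 + 1958 + 231
= 18440293320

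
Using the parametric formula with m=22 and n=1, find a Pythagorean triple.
(483, 44, 485)

Euclid's formula: a = m² - n², b = 2mn, c = m² + n²
m = 22, n = 1
a = 22² - 1² = 484 - 1 = 483
b = 2 × 22 × 1 = 44
c = 22² + 1² = 484 + 1 = 485
Verification: 483² + 44² = 233289 + 1936 = 235225 = 485² ✓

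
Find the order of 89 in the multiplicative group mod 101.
100

101 is prime, so ord(89) divides φ(101) = 100.
Divisors of 100: 1, 2, 4, 5, 10, 20, 25, 50, 100.
Repeated squaring: 89^1 ≡ 89, 89^2 ≡ 43, 89^4 ≡ 31, 89^8 ≡ 52, 89^16 ≡ 78, 89^32 ≡ 24, 89^64 ≡ 71 (mod 101).
Test 89^d mod 101 for each divisor d in increasing order:
89^1 ≡ 89
89^2 ≡ 43
89^4 ≡ 31
89^5 = 89^4·89^1 ≡ 32
89^10 = 89^8·89^2 ≡ 14
89^20 = 89^16·89^4 ≡ 95
89^25 = 89^16·89^8·89^1 ≡ 10
89^50 = 89^32·89^16·89^2 ≡ 100
89^100 = 89^64·89^32·89^4 ≡ 1  ← first divisor giving 1
The order is 100.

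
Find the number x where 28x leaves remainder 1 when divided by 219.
133

gcd(28, 219) = 1, so the inverse exists.
Extended Euclidean algorithm on (219, 28):
219 = 7 × 28 + 23  ⟹  23 = (1)·219 + (-7)·28
28 = 1 × 23 + 5  ⟹  5 = (-1)·219 + (8)·28
23 = 4 × 5 + 3  ⟹  3 = (5)·219 + (-39)·28
5 = 1 × 3 + 2  ⟹  2 = (-6)·219 + (47)·28
3 = 1 × 2 + 1  ⟹  1 = (11)·219 + (-86)·28
So (-86)·28 ≡ 1 (mod 219), i.e. 28^(-1) ≡ -86 ≡ 133 (mod 219).
Check: 28 × 133 = 3724 ≡ 1 (mod 219)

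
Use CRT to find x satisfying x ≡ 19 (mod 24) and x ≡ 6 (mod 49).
643

Using Chinese Remainder Theorem:
M = 24 × 49 = 1176
M1 = 49, M2 = 24
y1 = 49^(-1) mod 24 = 1
y2 = 24^(-1) mod 49 = 47
x = (19×49×1 + 6×24×47) mod 1176 = 643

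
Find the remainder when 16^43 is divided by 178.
128

Repeated squaring. Binary of 43 = 101011.
16^1 ≡ 16 (mod 178); 16^2 ≡ 78 (mod 178); 16^4 ≡ 32 (mod 178); 16^8 ≡ 134 (mod 178); 16^16 ≡ 156 (mod 178); 16^32 ≡ 128 (mod 178)
16^43 = 16^1 × 16^2 × 16^8 × 16^32 ≡ 128 (mod 178)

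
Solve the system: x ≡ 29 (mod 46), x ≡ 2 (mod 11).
167

Using Chinese Remainder Theorem:
M = 46 × 11 = 506
M1 = 11, M2 = 46
y1 = 11^(-1) mod 46 = 21
y2 = 46^(-1) mod 11 = 6
x = (29×11×21 + 2×46×6) mod 506 = 167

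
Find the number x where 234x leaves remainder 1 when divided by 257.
67

gcd(234, 257) = 1, so the inverse exists.
Extended Euclidean algorithm on (257, 234):
257 = 1 × 234 + 23  ⟹  23 = (1)·257 + (-1)·234
234 = 10 × 23 + 4  ⟹  4 = (-10)·257 + (11)·234
23 = 5 × 4 + 3  ⟹  3 = (51)·257 + (-56)·234
4 = 1 × 3 + 1  ⟹  1 = (-61)·257 + (67)·234
So (67)·234 ≡ 1 (mod 257), i.e. 234^(-1) ≡ 67 (mod 257).
Check: 234 × 67 = 15678 ≡ 1 (mod 257)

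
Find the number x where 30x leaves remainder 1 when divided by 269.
9

gcd(30, 269) = 1, so the inverse exists.
Extended Euclidean algorithm on (269, 30):
269 = 8 × 30 + 29  ⟹  29 = (1)·269 + (-8)·30
30 = 1 × 29 + 1  ⟹  1 = (-1)·269 + (9)·30
So (9)·30 ≡ 1 (mod 269), i.e. 30^(-1) ≡ 9 (mod 269).
Check: 30 × 9 = 270 ≡ 1 (mod 269)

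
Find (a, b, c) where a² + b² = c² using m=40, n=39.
(79, 3120, 3121)

Euclid's formula: a = m² - n², b = 2mn, c = m² + n²
m = 40, n = 39
a = 40² - 39² = 1600 - 1521 = 79
b = 2 × 40 × 39 = 3120
c = 40² + 39² = 1600 + 1521 = 3121
Verification: 79² + 3120² = 6241 + 9734400 = 9740641 = 3121² ✓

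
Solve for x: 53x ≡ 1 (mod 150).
17

gcd(53, 150) = 1, so the inverse exists.
Extended Euclidean algorithm on (150, 53):
150 = 2 × 53 + 44  ⟹  44 = (1)·150 + (-2)·53
53 = 1 × 44 + 9  ⟹  9 = (-1)·150 + (3)·53
44 = 4 × 9 + 8  ⟹  8 = (5)·150 + (-14)·53
9 = 1 × 8 + 1  ⟹  1 = (-6)·150 + (17)·53
So (17)·53 ≡ 1 (mod 150), i.e. 53^(-1) ≡ 17 (mod 150).
Check: 53 × 17 = 901 ≡ 1 (mod 150)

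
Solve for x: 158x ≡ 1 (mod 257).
122

gcd(158, 257) = 1, so the inverse exists.
Extended Euclidean algorithm on (257, 158):
257 = 1 × 158 + 99  ⟹  99 = (1)·257 + (-1)·158
158 = 1 × 99 + 59  ⟹  59 = (-1)·257 + (2)·158
99 = 1 × 59 + 40  ⟹  40 = (2)·257 + (-3)·158
59 = 1 × 40 + 19  ⟹  19 = (-3)·257 + (5)·158
40 = 2 × 19 + 2  ⟹  2 = (8)·257 + (-13)·158
19 = 9 × 2 + 1  ⟹  1 = (-75)·257 + (122)·158
So (122)·158 ≡ 1 (mod 257), i.e. 158^(-1) ≡ 122 (mod 257).
Check: 158 × 122 = 19276 ≡ 1 (mod 257)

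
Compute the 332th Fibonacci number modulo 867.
276

Matrix identity: Q^n = [[F_(n+1), F_n], [F_n, F_(n-1)]] with Q = [[1,1],[1,0]].
n = 332 = 101001100₂. Square-and-multiply, entries mod 867:
Q^1 = [[1,1],[1,0]]
Q^2 = (Q^1)² = [[2,1],[1,1]]
Q^5 = (Q^2)²·Q = [[8,5],[5,3]]
Q^10 = (Q^5)² = [[89,55],[55,34]]
Q^20 = (Q^10)² = [[542,696],[696,713]]
Q^41 = (Q^20)²·Q = [[25,481],[481,411]]
Q^83 = (Q^41)²·Q = [[399,497],[497,769]]
Q^166 = (Q^83)² = [[454,473],[473,848]]
Q^332 = (Q^166)² = [[680,276],[276,404]]
F_332 mod 867 = Q^332[0][1] = 276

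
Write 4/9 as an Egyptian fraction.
1/3 + 1/9

Greedy algorithm:
4/9: ceiling(9/4) = 3, use 1/3
1/9: ceiling(9/1) = 9, use 1/9
Result: 4/9 = 1/3 + 1/9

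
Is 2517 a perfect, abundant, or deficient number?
deficient

Proper divisors of 2517: sum = 1 + 3 + 839 = 843
Since 843 < 2517, 2517 is deficient.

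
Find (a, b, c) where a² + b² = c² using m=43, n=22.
(1365, 1892, 2333)

Euclid's formula: a = m² - n², b = 2mn, c = m² + n²
m = 43, n = 22
a = 43² - 22² = 1849 - 484 = 1365
b = 2 × 43 × 22 = 1892
c = 43² + 22² = 1849 + 484 = 2333
Verification: 1365² + 1892² = 1863225 + 3579664 = 5442889 = 2333² ✓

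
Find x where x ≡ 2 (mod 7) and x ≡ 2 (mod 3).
2

Using Chinese Remainder Theorem:
M = 7 × 3 = 21
M1 = 3, M2 = 7
y1 = 3^(-1) mod 7 = 5
y2 = 7^(-1) mod 3 = 1
x = (2×3×5 + 2×7×1) mod 21 = 2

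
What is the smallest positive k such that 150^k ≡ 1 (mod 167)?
83

167 is prime, so ord(150) divides φ(167) = 166.
Divisors of 166: 1, 2, 83, 166.
Repeated squaring: 150^1 ≡ 150, 150^2 ≡ 122, 150^4 ≡ 21, 150^8 ≡ 107, 150^16 ≡ 93, 150^32 ≡ 132, 150^64 ≡ 56, 150^128 ≡ 130 (mod 167).
Test 150^d mod 167 for each divisor d in increasing order:
150^1 ≡ 150
150^2 ≡ 122
150^83 = 150^64·150^16·150^2·150^1 ≡ 1  ← first divisor giving 1
The order is 83.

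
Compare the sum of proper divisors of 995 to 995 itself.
deficient

Proper divisors of 995: sum = 1 + 5 + 199 = 205
Since 205 < 995, 995 is deficient.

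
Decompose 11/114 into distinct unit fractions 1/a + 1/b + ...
1/11 + 1/180 + 1/37620

Greedy algorithm:
11/114: ceiling(114/11) = 11, use 1/11
7/1254: ceiling(1254/7) = 180, use 1/180
1/37620: ceiling(37620/1) = 37620, use 1/37620
Result: 11/114 = 1/11 + 1/180 + 1/37620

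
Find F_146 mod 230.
93

Matrix identity: Q^n = [[F_(n+1), F_n], [F_n, F_(n-1)]] with Q = [[1,1],[1,0]].
n = 146 = 10010010₂. Square-and-multiply, entries mod 230:
Q^1 = [[1,1],[1,0]]
Q^2 = (Q^1)² = [[2,1],[1,1]]
Q^4 = (Q^2)² = [[5,3],[3,2]]
Q^9 = (Q^4)²·Q = [[55,34],[34,21]]
Q^18 = (Q^9)² = [[41,54],[54,217]]
Q^36 = (Q^18)² = [[227,132],[132,95]]
Q^73 = (Q^36)²·Q = [[137,183],[183,184]]
Q^146 = (Q^73)² = [[48,93],[93,185]]
F_146 mod 230 = Q^146[0][1] = 93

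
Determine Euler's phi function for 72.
24

72 = 2^3 × 3^2
φ(n) = n × ∏(1 - 1/p) for each prime p dividing n
φ(72) = 72 × (1 - 1/2) × (1 - 1/3) = 24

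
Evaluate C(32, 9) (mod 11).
10

Using Lucas' theorem:
Write n=32 and k=9 in base 11:
n in base 11: [2, 10]
k in base 11: [0, 9]
C(32,9) mod 11 = ∏ C(n_i, k_i) mod 11
Digit binomials (mod 11): C(2,0) = 1; C(10,9) = 10
Product: 1 × 10 = 10 ≡ 10 (mod 11)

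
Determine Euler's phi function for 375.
200

375 = 3 × 5^3
φ(n) = n × ∏(1 - 1/p) for each prime p dividing n
φ(375) = 375 × (1 - 1/3) × (1 - 1/5) = 200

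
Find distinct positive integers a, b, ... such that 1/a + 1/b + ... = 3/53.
1/18 + 1/954

Greedy algorithm:
3/53: ceiling(53/3) = 18, use 1/18
1/954: ceiling(954/1) = 954, use 1/954
Result: 3/53 = 1/18 + 1/954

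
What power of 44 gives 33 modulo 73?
11

Baby-step giant-step with step n = ⌈√73⌉ = 9.
Baby steps 44^j mod 73 (j:value) for j=0..8: 0:1, 1:44, 2:38, 3:66, 4:57, 5:26, 6:49, 7:39, 8:37.
Giant-step multiplier: 44^(-9) ≡ 44^(72-9) = 44^63 ≡ 10 (mod 73).
Giant steps γ_i = 33·10^i mod 73: γ_0=33, γ_1=38 (in table at j=2).
x = i·n + j = 1·9 + 2 = 11.
Check: 44^11 ≡ 33 (mod 73).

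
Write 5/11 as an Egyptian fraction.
1/3 + 1/9 + 1/99

Greedy algorithm:
5/11: ceiling(11/5) = 3, use 1/3
4/33: ceiling(33/4) = 9, use 1/9
1/99: ceiling(99/1) = 99, use 1/99
Result: 5/11 = 1/3 + 1/9 + 1/99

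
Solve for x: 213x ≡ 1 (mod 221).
138

gcd(213, 221) = 1, so the inverse exists.
Extended Euclidean algorithm on (221, 213):
221 = 1 × 213 + 8  ⟹  8 = (1)·221 + (-1)·213
213 = 26 × 8 + 5  ⟹  5 = (-26)·221 + (27)·213
8 = 1 × 5 + 3  ⟹  3 = (27)·221 + (-28)·213
5 = 1 × 3 + 2  ⟹  2 = (-53)·221 + (55)·213
3 = 1 × 2 + 1  ⟹  1 = (80)·221 + (-83)·213
So (-83)·213 ≡ 1 (mod 221), i.e. 213^(-1) ≡ -83 ≡ 138 (mod 221).
Check: 213 × 138 = 29394 ≡ 1 (mod 221)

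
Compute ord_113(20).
112

113 is prime, so ord(20) divides φ(113) = 112.
Divisors of 112: 1, 2, 4, 7, 8, 14, 16, 28, 56, 112.
Repeated squaring: 20^1 ≡ 20, 20^2 ≡ 61, 20^4 ≡ 105, 20^8 ≡ 64, 20^16 ≡ 28, 20^32 ≡ 106, 20^64 ≡ 49 (mod 113).
Test 20^d mod 113 for each divisor d in increasing order:
20^1 ≡ 20
20^2 ≡ 61
20^4 ≡ 105
20^7 = 20^4·20^2·20^1 ≡ 71
20^8 ≡ 64
20^14 = 20^8·20^4·20^2 ≡ 69
20^16 ≡ 28
20^28 = 20^16·20^8·20^4 ≡ 15
20^56 = 20^32·20^16·20^8 ≡ 112
20^112 = 20^64·20^32·20^16 ≡ 1  ← first divisor giving 1
The order is 112.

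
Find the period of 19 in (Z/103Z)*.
51

103 is prime, so ord(19) divides φ(103) = 102.
Divisors of 102: 1, 2, 3, 6, 17, 34, 51, 102.
Repeated squaring: 19^1 ≡ 19, 19^2 ≡ 52, 19^4 ≡ 26, 19^8 ≡ 58, 19^16 ≡ 68, 19^32 ≡ 92, 19^64 ≡ 18 (mod 103).
Test 19^d mod 103 for each divisor d in increasing order:
19^1 ≡ 19
19^2 ≡ 52
19^3 = 19^2·19^1 ≡ 61
19^6 = 19^4·19^2 ≡ 13
19^17 = 19^16·19^1 ≡ 56
19^34 = 19^32·19^2 ≡ 46
19^51 = 19^32·19^16·19^2·19^1 ≡ 1  ← first divisor giving 1
The order is 51.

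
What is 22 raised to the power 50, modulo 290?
94

Repeated squaring. Binary of 50 = 110010.
22^1 ≡ 22 (mod 290); 22^2 ≡ 194 (mod 290); 22^4 ≡ 226 (mod 290); 22^8 ≡ 36 (mod 290); 22^16 ≡ 136 (mod 290); 22^32 ≡ 226 (mod 290)
22^50 = 22^2 × 22^16 × 22^32 ≡ 94 (mod 290)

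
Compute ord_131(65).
65

131 is prime, so ord(65) divides φ(131) = 130.
Divisors of 130: 1, 2, 5, 10, 13, 26, 65, 130.
Repeated squaring: 65^1 ≡ 65, 65^2 ≡ 33, 65^4 ≡ 41, 65^8 ≡ 109, 65^16 ≡ 91, 65^32 ≡ 28, 65^64 ≡ 129, 65^128 ≡ 4 (mod 131).
Test 65^d mod 131 for each divisor d in increasing order:
65^1 ≡ 65
65^2 ≡ 33
65^5 = 65^4·65^1 ≡ 45
65^10 = 65^8·65^2 ≡ 60
65^13 = 65^8·65^4·65^1 ≡ 58
65^26 = 65^16·65^8·65^2 ≡ 89
65^65 = 65^64·65^1 ≡ 1  ← first divisor giving 1
The order is 65.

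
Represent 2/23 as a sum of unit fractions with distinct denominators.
1/12 + 1/276

Greedy algorithm:
2/23: ceiling(23/2) = 12, use 1/12
1/276: ceiling(276/1) = 276, use 1/276
Result: 2/23 = 1/12 + 1/276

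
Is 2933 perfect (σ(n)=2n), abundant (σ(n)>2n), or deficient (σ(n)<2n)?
deficient

Proper divisors of 2933: sum = 1 + 7 + 419 = 427
Since 427 < 2933, 2933 is deficient.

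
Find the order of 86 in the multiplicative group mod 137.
136

137 is prime, so ord(86) divides φ(137) = 136.
Divisors of 136: 1, 2, 4, 8, 17, 34, 68, 136.
Repeated squaring: 86^1 ≡ 86, 86^2 ≡ 135, 86^4 ≡ 4, 86^8 ≡ 16, 86^16 ≡ 119, 86^32 ≡ 50, 86^64 ≡ 34, 86^128 ≡ 60 (mod 137).
Test 86^d mod 137 for each divisor d in increasing order:
86^1 ≡ 86
86^2 ≡ 135
86^4 ≡ 4
86^8 ≡ 16
86^17 = 86^16·86^1 ≡ 96
86^34 = 86^32·86^2 ≡ 37
86^68 = 86^64·86^4 ≡ 136
86^136 = 86^128·86^8 ≡ 1  ← first divisor giving 1
The order is 136.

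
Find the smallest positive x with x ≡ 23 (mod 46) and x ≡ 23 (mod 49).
23

Using Chinese Remainder Theorem:
M = 46 × 49 = 2254
M1 = 49, M2 = 46
y1 = 49^(-1) mod 46 = 31
y2 = 46^(-1) mod 49 = 16
x = (23×49×31 + 23×46×16) mod 2254 = 23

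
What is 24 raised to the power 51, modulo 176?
112

Repeated squaring. Binary of 51 = 110011.
24^1 ≡ 24 (mod 176); 24^2 ≡ 48 (mod 176); 24^4 ≡ 16 (mod 176); 24^8 ≡ 80 (mod 176); 24^16 ≡ 64 (mod 176); 24^32 ≡ 48 (mod 176)
24^51 = 24^1 × 24^2 × 24^16 × 24^32 ≡ 112 (mod 176)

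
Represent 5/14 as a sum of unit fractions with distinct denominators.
1/3 + 1/42

Greedy algorithm:
5/14: ceiling(14/5) = 3, use 1/3
1/42: ceiling(42/1) = 42, use 1/42
Result: 5/14 = 1/3 + 1/42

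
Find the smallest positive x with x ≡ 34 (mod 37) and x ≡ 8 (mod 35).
848

Using Chinese Remainder Theorem:
M = 37 × 35 = 1295
M1 = 35, M2 = 37
y1 = 35^(-1) mod 37 = 18
y2 = 37^(-1) mod 35 = 18
x = (34×35×18 + 8×37×18) mod 1295 = 848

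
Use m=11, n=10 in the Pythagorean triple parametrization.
(21, 220, 221)

Euclid's formula: a = m² - n², b = 2mn, c = m² + n²
m = 11, n = 10
a = 11² - 10² = 121 - 100 = 21
b = 2 × 11 × 10 = 220
c = 11² + 10² = 121 + 100 = 221
Verification: 21² + 220² = 441 + 48400 = 48841 = 221² ✓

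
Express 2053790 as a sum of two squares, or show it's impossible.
Not possible

Factorization: 2053790 = 2 × 5 × 59^3
By Fermat: n is sum of two squares iff every prime p ≡ 3 (mod 4) appears to even power.
Prime(s) ≡ 3 (mod 4) with odd exponent: [(59, 3)]
Therefore 2053790 cannot be expressed as a² + b².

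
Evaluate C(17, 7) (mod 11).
0

Using Lucas' theorem:
Write n=17 and k=7 in base 11:
n in base 11: [1, 6]
k in base 11: [0, 7]
C(17,7) mod 11 = ∏ C(n_i, k_i) mod 11
Digit binomials (mod 11): C(1,0) = 1; C(6,7) = 0 (k_i > n_i)
Product: 1 × 0 = 0 ≡ 0 (mod 11)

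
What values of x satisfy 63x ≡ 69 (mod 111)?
x ≡ 24 (mod 37)

gcd(63, 111) = 3, which divides 69, so solutions exist.
Divide through by 3: 21x ≡ 23 (mod 37).
Find 21^(-1) mod 37 by the extended Euclidean algorithm:
37 = 1 × 21 + 16  ⟹  16 = (1)·37 + (-1)·21
21 = 1 × 16 + 5  ⟹  5 = (-1)·37 + (2)·21
16 = 3 × 5 + 1  ⟹  1 = (4)·37 + (-7)·21
So (-7)·21 ≡ 1 (mod 37), i.e. 21^(-1) ≡ -7 ≡ 30 (mod 37).
x ≡ 30 × 23 = 690 ≡ 24 (mod 37).
Check: 63 × 24 = 1512 ≡ 69 (mod 111).
x ≡ 24 (mod 37), giving 3 solutions mod 111.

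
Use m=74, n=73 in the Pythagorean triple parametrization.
(147, 10804, 10805)

Euclid's formula: a = m² - n², b = 2mn, c = m² + n²
m = 74, n = 73
a = 74² - 73² = 5476 - 5329 = 147
b = 2 × 74 × 73 = 10804
c = 74² + 73² = 5476 + 5329 = 10805
Verification: 147² + 10804² = 21609 + 116726416 = 116748025 = 10805² ✓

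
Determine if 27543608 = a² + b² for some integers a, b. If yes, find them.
Not possible

Factorization: 27543608 = 2^3 × 151^3
By Fermat: n is sum of two squares iff every prime p ≡ 3 (mod 4) appears to even power.
Prime(s) ≡ 3 (mod 4) with odd exponent: [(151, 3)]
Therefore 27543608 cannot be expressed as a² + b².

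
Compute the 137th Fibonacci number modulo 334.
85

Matrix identity: Q^n = [[F_(n+1), F_n], [F_n, F_(n-1)]] with Q = [[1,1],[1,0]].
n = 137 = 10001001₂. Square-and-multiply, entries mod 334:
Q^1 = [[1,1],[1,0]]
Q^2 = (Q^1)² = [[2,1],[1,1]]
Q^4 = (Q^2)² = [[5,3],[3,2]]
Q^8 = (Q^4)² = [[34,21],[21,13]]
Q^17 = (Q^8)²·Q = [[246,261],[261,319]]
Q^34 = (Q^17)² = [[47,171],[171,210]]
Q^68 = (Q^34)² = [[54,193],[193,195]]
Q^137 = (Q^68)²·Q = [[46,85],[85,295]]
F_137 mod 334 = Q^137[0][1] = 85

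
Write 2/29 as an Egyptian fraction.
1/15 + 1/435

Greedy algorithm:
2/29: ceiling(29/2) = 15, use 1/15
1/435: ceiling(435/1) = 435, use 1/435
Result: 2/29 = 1/15 + 1/435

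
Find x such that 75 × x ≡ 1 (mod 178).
19

gcd(75, 178) = 1, so the inverse exists.
Extended Euclidean algorithm on (178, 75):
178 = 2 × 75 + 28  ⟹  28 = (1)·178 + (-2)·75
75 = 2 × 28 + 19  ⟹  19 = (-2)·178 + (5)·75
28 = 1 × 19 + 9  ⟹  9 = (3)·178 + (-7)·75
19 = 2 × 9 + 1  ⟹  1 = (-8)·178 + (19)·75
So (19)·75 ≡ 1 (mod 178), i.e. 75^(-1) ≡ 19 (mod 178).
Check: 75 × 19 = 1425 ≡ 1 (mod 178)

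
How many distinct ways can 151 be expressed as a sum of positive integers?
45060624582

p(n) counts ways to write n as a sum of positive integers (order ignored).
Euler's pentagonal recurrence: p(k) = p(k-1) + p(k-2) - p(k-5) - p(k-7) + p(k-12) + p(k-15) - ... (offsets j(3j∓1)/2, signs ++--, p(0)=1, p(<0)=0).
DP table for k = 0..150: p(0)=1, p(1)=1, p(2)=2, p(3)=3, p(4)=5, p(5)=7, p(6)=11, p(7)=15, p(8)=22, p(9)=30, p(10)=42, p(11)=56, p(12)=77, p(13)=101, p(14)=135, p(15)=176, p(16)=231, p(17)=297, p(18)=385, p(19)=490, p(20)=627, p(21)=792, p(22)=1002, p(23)=1255, p(24)=1575, p(25)=1958, p(26)=2436, p(27)=3010, p(28)=3718, p(29)=4565, p(30)=5604, p(31)=6842, p(32)=8349, p(33)=10143, p(34)=12310, p(35)=14883, p(36)=17977, p(37)=21637, p(38)=26015, p(39)=31185, p(40)=37338, p(41)=44583, p(42)=53174, p(43)=63261, p(44)=75175, p(45)=89134, p(46)=105558, p(47)=124754, p(48)=147273, p(49)=173525, p(50)=204226, p(51)=239943, p(52)=281589, p(53)=329931, p(54)=386155, p(55)=451276, p(56)=526823, p(57)=614154, p(58)=715220, p(59)=831820, p(60)=966467, p(61)=1121505, p(62)=1300156, p(63)=1505499, p(64)=1741630, p(65)=2012558, p(66)=2323520, p(67)=2679689, p(68)=3087735, p(69)=3554345, p(70)=4087968, p(71)=4697205, p(72)=5392783, p(73)=6185689, p(74)=7089500, p(75)=8118264, p(76)=9289091, p(77)=10619863, p(78)=12132164, p(79)=13848650, p(80)=15796476, p(81)=18004327, p(82)=20506255, p(83)=23338469, p(84)=26543660, p(85)=30167357, p(86)=34262962, p(87)=38887673, p(88)=44108109, p(89)=49995925, p(90)=56634173, p(91)=64112359, p(92)=72533807, p(93)=82010177, p(94)=92669720, p(95)=104651419, p(96)=118114304, p(97)=133230930, p(98)=150198136, p(99)=169229875, p(100)=190569292, p(101)=214481126, p(102)=241265379, p(103)=271248950, p(104)=304801365, p(105)=342325709, p(106)=384276336, p(107)=431149389, p(108)=483502844, p(109)=541946240, p(110)=607163746, p(111)=679903203, p(112)=761002156, p(113)=851376628, p(114)=952050665, p(115)=1064144451, p(116)=1188908248, p(117)=1327710076, p(118)=1482074143, p(119)=1653668665, p(120)=1844349560, p(121)=2056148051, p(122)=2291320912, p(123)=2552338241, p(124)=2841940500, p(125)=3163127352, p(126)=3519222692, p(127)=3913864295, p(128)=4351078600, p(129)=4835271870, p(130)=5371315400, p(131)=5964539504, p(132)=6620830889, p(133)=7346629512, p(134)=8149040695, p(135)=9035836076, p(136)=10015581680, p(137)=11097645016, p(138)=12292341831, p(139)=13610949895, p(140)=15065878135, p(141)=16670689208, p(142)=18440293320, p(143)=20390982757, p(144)=22540654445, p(145)=24908858009, p(146)=27517052599, p(147)=30388671978, p(148)=33549419497, p(149)=37027355200, p(150)=40853235313.
Final step: p(151) = p(150) + p(149) - p(146) - p(144) + p(139) + p(136) - p(129) - p(125) + p(116) + p(111) - p(100) - p(94) + p(81) + p(74) - p(59) - p(51) + p(34) + p(25) - p(6)
= 40853235313 + 37027355200 - 27517052599 - 22540654445 + 13610949895 + 10015581680 - 4835271870 - 3163127352 + 1188908248 + 679903203 - 190569292 - 92669720 + 18004327 + 7089500 - 831820 - 239943 + 12310 + 1958 - 11
= 45060624582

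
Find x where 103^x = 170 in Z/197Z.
169

Baby-step giant-step with step n = ⌈√197⌉ = 15.
Baby steps 103^j mod 197 (j:value) for j=0..14: 0:1, 1:103, 2:168, 3:165, 4:53, 5:140, 6:39, 7:77, 8:51, 9:131, 10:97, 11:141, 12:142, 13:48, 14:19.
Giant-step multiplier: 103^(-15) ≡ 103^(196-15) = 103^181 ≡ 106 (mod 197).
Giant steps γ_i = 170·106^i mod 197: γ_0=170, γ_1=93, γ_2=8, γ_3=60, γ_4=56, γ_5=26, γ_6=195, γ_7=182, γ_8=183, γ_9=92, γ_10=99, γ_11=53 (in table at j=4).
x = i·n + j = 11·15 + 4 = 169.
Check: 103^169 ≡ 170 (mod 197).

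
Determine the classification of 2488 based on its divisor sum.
deficient

Proper divisors of 2488: sum = 1 + 2 + 4 + 8 + 311 + 622 + 1244 = 2192
Since 2192 < 2488, 2488 is deficient.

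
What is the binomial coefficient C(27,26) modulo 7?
6

Using Lucas' theorem:
Write n=27 and k=26 in base 7:
n in base 7: [3, 6]
k in base 7: [3, 5]
C(27,26) mod 7 = ∏ C(n_i, k_i) mod 7
Digit binomials (mod 7): C(3,3) = 1; C(6,5) = 6
Product: 1 × 6 = 6 ≡ 6 (mod 7)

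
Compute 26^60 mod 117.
91

Repeated squaring. Binary of 60 = 111100.
26^1 ≡ 26 (mod 117); 26^2 ≡ 91 (mod 117); 26^4 ≡ 91 (mod 117); 26^8 ≡ 91 (mod 117); 26^16 ≡ 91 (mod 117); 26^32 ≡ 91 (mod 117)
26^60 = 26^4 × 26^8 × 26^16 × 26^32 ≡ 91 (mod 117)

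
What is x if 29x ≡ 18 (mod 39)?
x ≡ 6 (mod 39)

gcd(29, 39) = 1, which divides 18, so solutions exist.
Find 29^(-1) mod 39 by the extended Euclidean algorithm:
39 = 1 × 29 + 10  ⟹  10 = (1)·39 + (-1)·29
29 = 2 × 10 + 9  ⟹  9 = (-2)·39 + (3)·29
10 = 1 × 9 + 1  ⟹  1 = (3)·39 + (-4)·29
So (-4)·29 ≡ 1 (mod 39), i.e. 29^(-1) ≡ -4 ≡ 35 (mod 39).
x ≡ 35 × 18 = 630 ≡ 6 (mod 39).
Check: 29 × 6 = 174 ≡ 18 (mod 39).
Unique solution: x ≡ 6 (mod 39)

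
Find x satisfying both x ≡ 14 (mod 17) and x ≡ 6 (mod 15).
201

Using Chinese Remainder Theorem:
M = 17 × 15 = 255
M1 = 15, M2 = 17
y1 = 15^(-1) mod 17 = 8
y2 = 17^(-1) mod 15 = 8
x = (14×15×8 + 6×17×8) mod 255 = 201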